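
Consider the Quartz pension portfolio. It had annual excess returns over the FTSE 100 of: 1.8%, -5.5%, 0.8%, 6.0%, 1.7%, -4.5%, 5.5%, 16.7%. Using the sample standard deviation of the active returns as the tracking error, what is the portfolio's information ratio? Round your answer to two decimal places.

0.40

r̄ = (1.8 − 5.5 + 0.8 + 6 + 1.7 − 4.5 + 5.5 + 16.7) / 8 = 2.8125%
Σ(r − r̄)² = (1.8 − 2.8125)² + (-5.5 − 2.8125)² + … = 339.1288
sample σ = √(339.1288 / 7) = √48.4470 = 6.9604%
IR = r̄ / tracking error = 2.8125 / 6.9604 = 0.4041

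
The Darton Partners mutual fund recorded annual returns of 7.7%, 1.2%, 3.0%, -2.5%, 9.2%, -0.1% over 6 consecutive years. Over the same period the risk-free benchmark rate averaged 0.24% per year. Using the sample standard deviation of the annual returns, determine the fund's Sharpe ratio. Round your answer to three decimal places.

0.625

Mean return r̄ = 18.50 / 6 = 3.0833%
Sample std dev = √[103.5883 / 5] = 4.5517%
Sharpe = (r̄ − rf) / σ = (3.0833 − 0.24) / 4.5517 = 2.8433 / 4.5517 = 0.6247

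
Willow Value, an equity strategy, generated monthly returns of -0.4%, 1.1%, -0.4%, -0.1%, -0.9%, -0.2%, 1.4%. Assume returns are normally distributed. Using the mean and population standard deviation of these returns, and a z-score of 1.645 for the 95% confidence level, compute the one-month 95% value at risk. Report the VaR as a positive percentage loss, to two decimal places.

1.22

r̄ = (-0.4 + 1.1 − 0.4 − 0.1 − 0.9 − 0.2 + 1.4) / 7 = 0.50 / 7 = 0.0714%
Σ(r − r̄)² = (-0.4 − 0.0714)² + (1.1 − 0.0714)² + (-0.4 − 0.0714)² + … = 4.3143
σ = √[4.3143 / 7] = 0.7851%
VaR = −(r̄ − z·σ) = −(0.0714 − 1.645 × 0.7851) = −(-1.2201) = 1.2201%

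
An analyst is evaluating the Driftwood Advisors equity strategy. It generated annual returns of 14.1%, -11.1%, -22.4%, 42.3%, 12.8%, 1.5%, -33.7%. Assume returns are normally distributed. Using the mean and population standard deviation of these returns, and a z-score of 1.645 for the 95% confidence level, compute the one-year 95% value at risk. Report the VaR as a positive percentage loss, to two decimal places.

38.39

Mean return μ = 3.50 / 7 = 0.5000%
Σ(r − μ)² = 3913.1000; population σ = √(3913.1000/7) = 23.6435%
VaR = −(μ − z·σ) = −(0.5000 − 1.645 × 23.6435) = −(-38.3936) = 38.3936%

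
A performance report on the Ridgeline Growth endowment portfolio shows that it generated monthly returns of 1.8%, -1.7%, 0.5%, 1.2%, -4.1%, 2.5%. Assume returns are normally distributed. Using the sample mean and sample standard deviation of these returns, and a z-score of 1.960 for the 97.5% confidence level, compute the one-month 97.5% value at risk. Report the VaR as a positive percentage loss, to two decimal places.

μ = (1.8 − 1.7 + 0.5 + 1.2 − 4.1 + 2.5) / 6 = 0.20 / 6 = 0.0333%
Sample std dev = √[30.8733 / 5] = 2.4849%
VaR = −(μ − z·σ) = −(0.0333 − 1.960 × 2.4849) = −(-4.8371) = 4.8371%

4.84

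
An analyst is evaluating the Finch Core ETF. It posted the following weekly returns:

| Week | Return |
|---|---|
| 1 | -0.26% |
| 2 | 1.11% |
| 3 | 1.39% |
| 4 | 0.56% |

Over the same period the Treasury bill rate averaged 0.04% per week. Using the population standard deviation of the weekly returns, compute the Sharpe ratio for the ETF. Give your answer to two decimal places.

1.05

r̄ = (-0.26 + 1.11 + 1.39 + 0.56) / 4 = 2.800 / 4 = 0.7000%
Population σ = √[Σ(r − r̄)² / 4] = √[1.5854 / 4] = √0.3964 = 0.6296%
Sharpe = (r̄ − rf) / σ = (0.7000 − 0.04) / 0.6296 = 0.6600 / 0.6296 = 1.0483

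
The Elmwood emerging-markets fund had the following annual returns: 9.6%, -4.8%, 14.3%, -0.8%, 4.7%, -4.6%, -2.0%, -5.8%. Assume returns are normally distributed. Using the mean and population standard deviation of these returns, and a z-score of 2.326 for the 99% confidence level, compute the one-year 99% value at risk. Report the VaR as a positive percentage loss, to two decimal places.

r̄ = (9.6 − 4.8 + 14.3 − 0.8 + 4.7 − 4.6 − 2 − 5.8) / 8 = 10.60 / 8 = 1.3250%
Population σ = √[Σ(r − r̄)² / 8] = √[387.1750 / 8] = √48.3969 = 6.9568%
VaR = −(r̄ − z·σ) = −(1.3250 − 2.326 × 6.9568) = −(-14.8565) = 14.8565%

14.86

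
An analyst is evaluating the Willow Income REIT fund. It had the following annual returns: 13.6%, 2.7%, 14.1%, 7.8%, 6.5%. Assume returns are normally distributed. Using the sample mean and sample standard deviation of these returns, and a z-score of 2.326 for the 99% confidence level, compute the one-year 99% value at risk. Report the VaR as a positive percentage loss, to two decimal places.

2.37

r̄ = (13.6 + 2.7 + 14.1 + 7.8 + 6.5) / 5 = 44.70 / 5 = 8.9400%
Σ(r − r̄)² = 94.5320; sample σ = √(94.5320/4) = 4.8614%
VaR = −(r̄ − z·σ) = −(8.9400 − 2.326 × 4.8614) = −(-2.3676) = 2.3676%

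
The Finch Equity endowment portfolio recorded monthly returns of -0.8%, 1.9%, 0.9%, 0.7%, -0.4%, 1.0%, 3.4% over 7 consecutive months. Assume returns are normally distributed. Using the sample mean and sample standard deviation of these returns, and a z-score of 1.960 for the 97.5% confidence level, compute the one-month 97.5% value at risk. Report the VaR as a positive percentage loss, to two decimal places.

Mean return r̄ = 6.70 / 7 = 0.9571%
Σ(r − r̄)² = (-0.8 − 0.9571)² + (1.9 − 0.9571)² + (0.9 − 0.9571)² + … = 11.8571
σ = √[11.8571 / 6] = 1.4058%
VaR = −(r̄ − z·σ) = −(0.9571 − 1.960 × 1.4058) = −(-1.7983) = 1.7983%

1.80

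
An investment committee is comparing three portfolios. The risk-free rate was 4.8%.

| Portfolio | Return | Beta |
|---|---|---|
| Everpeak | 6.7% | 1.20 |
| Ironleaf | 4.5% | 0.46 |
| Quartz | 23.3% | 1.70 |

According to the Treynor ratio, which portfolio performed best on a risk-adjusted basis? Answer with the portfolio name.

Quartz

Everpeak: Treynor = (6.7% − 4.8%) / 1.20 = 1.583
Ironleaf: Treynor = (4.5% − 4.8%) / 0.46 = -0.652
Quartz: Treynor = (23.3% − 4.8%) / 1.70 = 10.882
Highest: Quartz (10.882).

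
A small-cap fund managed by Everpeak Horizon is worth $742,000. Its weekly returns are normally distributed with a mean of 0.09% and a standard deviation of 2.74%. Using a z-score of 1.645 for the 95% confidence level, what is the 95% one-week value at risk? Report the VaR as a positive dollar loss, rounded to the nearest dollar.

$32,776

Return at the 95% tail: μ − z·σ = 0.09% − 1.645 × 2.74% = 0.09 − 4.5073 = -4.4173%
VaR = −(-4.4173%) × $742,000 = 4.4173% × $742,000 = $32,776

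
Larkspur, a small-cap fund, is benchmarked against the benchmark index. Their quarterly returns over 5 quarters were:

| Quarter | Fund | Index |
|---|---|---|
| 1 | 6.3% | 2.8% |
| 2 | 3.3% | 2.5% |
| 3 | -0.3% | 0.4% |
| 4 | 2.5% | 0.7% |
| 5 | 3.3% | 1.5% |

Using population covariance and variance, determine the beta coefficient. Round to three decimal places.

1.910

r̄p = 3.0200%,  r̄m = 1.5800%
Cov = Σ(rp − r̄p)(rm − r̄m) / 5 = 1.7224
Var(rm) = Σ(rm − r̄m)² / 5 = 0.9016
β = Cov / Var = 1.7224 / 0.9016 = 1.9104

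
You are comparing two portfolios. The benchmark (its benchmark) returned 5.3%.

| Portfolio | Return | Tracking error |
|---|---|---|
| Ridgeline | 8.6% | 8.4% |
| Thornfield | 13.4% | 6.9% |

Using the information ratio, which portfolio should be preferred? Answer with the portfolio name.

Thornfield

Ridgeline: IR = (8.6% − 5.3%) / 8.4% = 0.393
Thornfield: IR = (13.4% − 5.3%) / 6.9% = 1.174
Highest: Thornfield (1.174).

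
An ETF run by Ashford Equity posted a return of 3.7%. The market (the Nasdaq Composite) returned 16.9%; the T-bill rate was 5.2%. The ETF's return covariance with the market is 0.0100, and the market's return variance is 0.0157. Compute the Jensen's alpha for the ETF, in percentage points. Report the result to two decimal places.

β = Cov / Var = 0.0100 / 0.0157 = 0.6369
E[R] = Rf + β(Rm − Rf) = 5.2% + 0.6369 × (16.9% − 5.2%) = 12.6517%
α = Rp − E[R] = 3.7% − 12.6517% = -8.9517

-8.95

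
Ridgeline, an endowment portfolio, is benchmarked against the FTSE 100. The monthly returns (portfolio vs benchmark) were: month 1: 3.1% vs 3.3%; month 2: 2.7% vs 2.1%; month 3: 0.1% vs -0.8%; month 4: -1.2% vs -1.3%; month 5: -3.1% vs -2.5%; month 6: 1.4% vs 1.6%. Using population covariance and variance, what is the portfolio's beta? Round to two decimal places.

r̄p = 0.5000%,  r̄m = 0.4000%
Cov = Σ(rp − r̄p)(rm − r̄m) / 6 = 4.3617
Var(rm) = Σ(rm − r̄m)² / 6 = 4.2467
β = Cov / Var = 4.3617 / 4.2467 = 1.0271

1.03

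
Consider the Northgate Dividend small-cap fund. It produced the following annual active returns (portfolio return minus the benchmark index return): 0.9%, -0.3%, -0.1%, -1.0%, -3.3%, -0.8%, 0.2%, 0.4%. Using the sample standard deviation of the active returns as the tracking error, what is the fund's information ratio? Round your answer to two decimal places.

-0.39

Mean return μ = -4.00 / 8 = -0.5000%
Σ(r − μ)² = 11.6400; sample σ = √(11.6400/7) = 1.2895%
IR = μ / tracking error = -0.5000 / 1.2895 = -0.3877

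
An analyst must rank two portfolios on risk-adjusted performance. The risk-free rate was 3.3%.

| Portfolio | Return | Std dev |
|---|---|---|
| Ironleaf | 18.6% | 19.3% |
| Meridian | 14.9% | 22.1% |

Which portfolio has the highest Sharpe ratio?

Ironleaf

Ironleaf: Sharpe ratio = (18.6% − 3.3%) / 19.3% = 0.793
Meridian: Sharpe ratio = (14.9% − 3.3%) / 22.1% = 0.525
Highest: Ironleaf (0.793).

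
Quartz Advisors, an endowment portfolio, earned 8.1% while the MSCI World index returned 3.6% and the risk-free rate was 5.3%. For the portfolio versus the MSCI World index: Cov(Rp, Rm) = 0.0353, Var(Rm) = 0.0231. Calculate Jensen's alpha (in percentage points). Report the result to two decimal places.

5.40

β = Cov / Var = 0.0353 / 0.0231 = 1.5281
E[R] = Rf + β(Rm − Rf) = 5.3% + 1.5281 × (3.6% − 5.3%) = 2.7022%
α = Rp − E[R] = 8.1% − 2.7022% = 5.3978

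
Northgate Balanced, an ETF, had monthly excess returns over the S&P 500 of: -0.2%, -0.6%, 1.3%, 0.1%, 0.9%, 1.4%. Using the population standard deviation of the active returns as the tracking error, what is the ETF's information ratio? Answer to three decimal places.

r̄ = (-0.2 − 0.6 + 1.3 + 0.1 + 0.9 + 1.4) / 6 = 2.90 / 6 = 0.4833%
Population σ = √[Σ(r − r̄)² / 6] = √[3.4683 / 6] = √0.5781 = 0.7603%
IR = r̄ / tracking error = 0.4833 / 0.7603 = 0.6357

0.636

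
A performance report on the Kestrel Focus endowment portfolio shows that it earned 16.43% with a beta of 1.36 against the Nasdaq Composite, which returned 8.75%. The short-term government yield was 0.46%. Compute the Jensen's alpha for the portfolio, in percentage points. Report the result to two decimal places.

4.70

CAPM expected return = Rf + β(Rm − Rf) = 0.46% + 1.36 × (8.75% − 0.46%) = 0.46 + 1.36 × 8.29 = 11.7344%
Jensen's α = Rp − E[R] = 16.43% − 11.7344% = 4.6956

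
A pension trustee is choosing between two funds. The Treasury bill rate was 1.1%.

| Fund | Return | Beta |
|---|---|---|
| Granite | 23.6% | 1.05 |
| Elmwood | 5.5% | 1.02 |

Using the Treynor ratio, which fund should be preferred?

Granite: Treynor = (23.6% − 1.1%) / 1.05 = 21.429
Elmwood: Treynor = (5.5% − 1.1%) / 1.02 = 4.314
Highest: Granite (21.429).

Granite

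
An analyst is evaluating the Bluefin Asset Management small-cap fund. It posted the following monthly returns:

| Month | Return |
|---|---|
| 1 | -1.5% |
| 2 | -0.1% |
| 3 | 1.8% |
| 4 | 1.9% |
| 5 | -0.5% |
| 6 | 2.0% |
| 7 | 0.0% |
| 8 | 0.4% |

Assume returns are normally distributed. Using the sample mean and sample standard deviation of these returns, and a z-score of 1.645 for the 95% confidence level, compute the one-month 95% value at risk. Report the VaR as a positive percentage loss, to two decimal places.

μ = (-1.5 − 0.1 + 1.8 + 1.9 − 0.5 + 2 + 0 + 0.4) / 8 = 0.5000%
Sample std dev = √[11.5200 / 7] = 1.2829%
VaR = −(μ − z·σ) = −(0.5000 − 1.645 × 1.2829) = −(-1.6104) = 1.6104%

1.61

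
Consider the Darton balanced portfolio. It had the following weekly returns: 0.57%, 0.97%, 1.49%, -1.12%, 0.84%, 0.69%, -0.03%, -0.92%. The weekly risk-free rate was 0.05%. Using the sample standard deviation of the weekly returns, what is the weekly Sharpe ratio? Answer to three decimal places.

r̄ = (0.57 + 0.97 + 1.49 − 1.12 + 0.84 + 0.69 − 0.03 − 0.92) / 8 = 2.490 / 8 = 0.3113%
Σ(r − r̄)² = (0.57 − 0.3113)² + (0.97 − 0.3113)² + … = 5.9943
sample σ = √(5.9943 / 7) = √0.8563 = 0.9254%
Sharpe = (r̄ − rf) / σ = (0.3113 − 0.05) / 0.9254 = 0.2613 / 0.9254 = 0.2824

0.282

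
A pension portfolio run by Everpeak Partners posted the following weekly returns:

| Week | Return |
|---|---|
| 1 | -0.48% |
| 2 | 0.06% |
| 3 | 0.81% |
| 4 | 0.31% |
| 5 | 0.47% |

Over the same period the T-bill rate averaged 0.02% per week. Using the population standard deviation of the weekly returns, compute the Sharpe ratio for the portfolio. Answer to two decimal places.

Mean return μ = 1.170 / 5 = 0.2340%
Σ(r − μ)² = 0.9333; population σ = √(0.9333/5) = 0.4320%
Sharpe = (μ − rf) / σ = (0.2340 − 0.02) / 0.4320 = 0.2140 / 0.4320 = 0.4954

0.50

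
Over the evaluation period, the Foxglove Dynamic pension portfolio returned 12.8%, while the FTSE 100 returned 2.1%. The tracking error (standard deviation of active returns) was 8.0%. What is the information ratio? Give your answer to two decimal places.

IR = (Rp − Rb) / TE = (12.8% − 2.1%) / 8.0% = 10.70% / 8.0% = 1.3375

1.34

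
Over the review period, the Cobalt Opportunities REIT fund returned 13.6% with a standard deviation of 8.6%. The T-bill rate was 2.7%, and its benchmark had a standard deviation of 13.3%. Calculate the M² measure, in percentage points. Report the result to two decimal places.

19.56

Sharpe = (Rp − Rf) / σp = (13.6% − 2.7%) / 8.6% = 1.2674
M² = Rf + Sharpe × σm = 2.7% + 1.2674 × 13.3% = 19.5564%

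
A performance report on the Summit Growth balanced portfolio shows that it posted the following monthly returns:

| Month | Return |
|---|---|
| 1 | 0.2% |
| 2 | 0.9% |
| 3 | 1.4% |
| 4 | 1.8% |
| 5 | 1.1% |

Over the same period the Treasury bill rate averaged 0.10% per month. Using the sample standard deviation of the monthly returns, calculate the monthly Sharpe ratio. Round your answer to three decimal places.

1.640

r̄ = (0.2 + 0.9 + 1.4 + 1.8 + 1.1) / 5 = 5.40 / 5 = 1.0800%
Σ(r − r̄)² = (0.2 − 1.0800)² + (0.9 − 1.0800)² + … = 1.4280
sample σ = √(1.4280 / 4) = √0.3570 = 0.5975%
Sharpe = (r̄ − rf) / σ = (1.0800 − 0.1) / 0.5975 = 0.9800 / 0.5975 = 1.6402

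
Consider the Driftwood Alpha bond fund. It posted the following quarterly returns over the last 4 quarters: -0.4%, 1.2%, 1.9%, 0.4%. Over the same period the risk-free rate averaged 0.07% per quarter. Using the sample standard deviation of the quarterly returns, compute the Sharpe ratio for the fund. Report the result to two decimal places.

0.71

r̄ = (-0.4 + 1.2 + 1.9 + 0.4) / 4 = 3.10 / 4 = 0.7750%
Σ(r − r̄)² = 2.9675; sample σ = √(2.9675/3) = 0.9946%
Sharpe = (r̄ − rf) / σ = (0.7750 − 0.07) / 0.9946 = 0.7050 / 0.9946 = 0.7088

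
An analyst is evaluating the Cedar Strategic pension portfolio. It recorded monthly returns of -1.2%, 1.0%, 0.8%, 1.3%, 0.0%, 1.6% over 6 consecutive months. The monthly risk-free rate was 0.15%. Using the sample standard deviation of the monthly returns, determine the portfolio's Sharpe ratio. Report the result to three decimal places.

r̄ = (-1.2 + 1 + 0.8 + 1.3 + 0 + 1.6) / 6 = 0.5833%
Sample σ = √[Σ(r − r̄)² / 5] = √[5.2883 / 5] = √1.0577 = 1.0284%
Sharpe = (r̄ − rf) / σ = (0.5833 − 0.15) / 1.0284 = 0.4333 / 1.0284 = 0.4213

0.421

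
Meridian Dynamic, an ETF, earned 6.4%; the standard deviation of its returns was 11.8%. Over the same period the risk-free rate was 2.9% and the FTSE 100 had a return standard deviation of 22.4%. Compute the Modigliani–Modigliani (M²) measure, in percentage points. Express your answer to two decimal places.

Sharpe = (Rp − Rf) / σp = (6.4% − 2.9%) / 11.8% = 0.2966
M² = Rf + Sharpe × σm = 2.9% + 0.2966 × 22.4% = 9.5438%

9.54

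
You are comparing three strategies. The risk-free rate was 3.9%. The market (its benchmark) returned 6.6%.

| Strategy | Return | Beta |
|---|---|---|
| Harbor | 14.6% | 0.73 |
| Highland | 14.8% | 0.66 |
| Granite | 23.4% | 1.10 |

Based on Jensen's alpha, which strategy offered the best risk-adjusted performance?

Granite

Harbor: α = 14.6% − [3.9% + 0.73 × (6.6% − 3.9%)] = 8.729
Highland: α = 14.8% − [3.9% + 0.66 × (6.6% − 3.9%)] = 9.118
Granite: α = 23.4% − [3.9% + 1.10 × (6.6% − 3.9%)] = 16.530
Highest: Granite (16.530).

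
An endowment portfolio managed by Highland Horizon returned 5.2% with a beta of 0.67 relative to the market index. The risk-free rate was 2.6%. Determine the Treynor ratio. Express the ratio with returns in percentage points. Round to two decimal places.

Treynor = (Rp − Rf) / β = (5.2% − 2.6%) / 0.67 = 2.60 / 0.67 = 3.8806

3.88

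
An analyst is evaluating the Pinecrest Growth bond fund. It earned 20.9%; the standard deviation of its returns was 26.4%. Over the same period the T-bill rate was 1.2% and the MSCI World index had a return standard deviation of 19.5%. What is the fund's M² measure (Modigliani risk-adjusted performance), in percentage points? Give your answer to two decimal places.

Sharpe = (Rp − Rf) / σp = (20.9% − 1.2%) / 26.4% = 0.7462
M² = Rf + Sharpe × σm = 1.2% + 0.7462 × 19.5% = 15.7509%

15.75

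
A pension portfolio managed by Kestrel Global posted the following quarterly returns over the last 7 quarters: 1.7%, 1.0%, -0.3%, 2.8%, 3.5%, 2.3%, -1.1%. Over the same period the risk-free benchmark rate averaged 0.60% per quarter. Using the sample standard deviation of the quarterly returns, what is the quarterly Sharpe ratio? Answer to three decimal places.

0.490

Mean return r̄ = 9.90 / 7 = 1.4143%
Sample σ = √[Σ(r − r̄)² / 6] = √[16.5686 / 6] = √2.7614 = 1.6617%
Sharpe = (r̄ − rf) / σ = (1.4143 − 0.6) / 1.6617 = 0.8143 / 1.6617 = 0.4900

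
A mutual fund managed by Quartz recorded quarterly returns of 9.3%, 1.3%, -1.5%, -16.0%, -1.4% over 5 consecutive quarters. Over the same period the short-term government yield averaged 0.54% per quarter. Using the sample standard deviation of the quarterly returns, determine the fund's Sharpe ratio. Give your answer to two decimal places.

-0.24

μ = (9.3 + 1.3 − 1.5 − 16 − 1.4) / 5 = -1.6600%
Sample σ = √[Σ(r − μ)² / 4] = √[334.6120 / 4] = √83.6530 = 9.1462%
Sharpe = (μ − rf) / σ = (-1.6600 − 0.54) / 9.1462 = -2.2000 / 9.1462 = -0.2405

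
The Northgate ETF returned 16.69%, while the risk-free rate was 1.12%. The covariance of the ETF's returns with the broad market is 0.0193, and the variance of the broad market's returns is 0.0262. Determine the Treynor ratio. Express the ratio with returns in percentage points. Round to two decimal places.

β = Cov / Var = 0.0193 / 0.0262 = 0.7366
Treynor = (Rp − Rf) / β = (16.69% − 1.12%) / 0.7366 = 15.57 / 0.7366 = 21.1377

21.14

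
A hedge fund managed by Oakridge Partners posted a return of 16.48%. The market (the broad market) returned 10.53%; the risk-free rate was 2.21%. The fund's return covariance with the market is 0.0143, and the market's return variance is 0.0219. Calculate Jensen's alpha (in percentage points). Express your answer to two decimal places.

β = Cov / Var = 0.0143 / 0.0219 = 0.6530
E[R] = Rf + β(Rm − Rf) = 2.21% + 0.6530 × (10.53% − 2.21%) = 7.6430%
α = Rp − E[R] = 16.48% − 7.6430% = 8.8370

8.84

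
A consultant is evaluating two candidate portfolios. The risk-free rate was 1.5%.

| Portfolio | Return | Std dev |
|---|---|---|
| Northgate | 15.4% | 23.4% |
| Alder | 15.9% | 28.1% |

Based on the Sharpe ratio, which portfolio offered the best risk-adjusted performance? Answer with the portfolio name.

Northgate

Northgate: Sharpe ratio = (15.4% − 1.5%) / 23.4% = 0.594
Alder: Sharpe ratio = (15.9% − 1.5%) / 28.1% = 0.512
Highest: Northgate (0.594).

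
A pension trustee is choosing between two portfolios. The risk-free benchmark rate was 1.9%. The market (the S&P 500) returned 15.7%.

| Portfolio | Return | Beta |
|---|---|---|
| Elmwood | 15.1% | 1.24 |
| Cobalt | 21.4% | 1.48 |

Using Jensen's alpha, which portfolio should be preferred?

Elmwood: α = 15.1% − [1.9% + 1.24 × (15.7% − 1.9%)] = -3.912
Cobalt: α = 21.4% − [1.9% + 1.48 × (15.7% − 1.9%)] = -0.924
Highest: Cobalt (-0.924).

Cobalt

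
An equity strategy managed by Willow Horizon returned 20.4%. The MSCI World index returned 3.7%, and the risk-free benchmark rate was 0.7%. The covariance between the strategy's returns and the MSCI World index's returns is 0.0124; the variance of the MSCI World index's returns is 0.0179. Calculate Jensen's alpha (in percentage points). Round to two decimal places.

17.62

β = Cov / Var = 0.0124 / 0.0179 = 0.6927
E[R] = Rf + β(Rm − Rf) = 0.7% + 0.6927 × (3.7% − 0.7%) = 2.7781%
α = Rp − E[R] = 20.4% − 2.7781% = 17.6219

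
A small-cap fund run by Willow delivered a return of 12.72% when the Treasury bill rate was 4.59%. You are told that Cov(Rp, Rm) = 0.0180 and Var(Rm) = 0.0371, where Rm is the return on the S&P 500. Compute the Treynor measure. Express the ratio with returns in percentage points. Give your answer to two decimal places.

16.76

β = Cov / Var = 0.0180 / 0.0371 = 0.4852
Treynor = (Rp − Rf) / β = (12.72% − 4.59%) / 0.4852 = 8.13 / 0.4852 = 16.7560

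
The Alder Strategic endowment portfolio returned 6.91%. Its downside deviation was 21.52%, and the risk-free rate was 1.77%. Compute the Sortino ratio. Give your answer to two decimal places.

Sortino = (Rp − Rf) / σd = (6.91% − 1.77%) / 21.52% = 5.14% / 21.52% = 0.2388

0.24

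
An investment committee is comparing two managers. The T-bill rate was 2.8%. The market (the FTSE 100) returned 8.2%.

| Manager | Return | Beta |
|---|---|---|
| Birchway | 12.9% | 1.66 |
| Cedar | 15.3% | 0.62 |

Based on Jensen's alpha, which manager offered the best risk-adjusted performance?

Cedar

Birchway: α = 12.9% − [2.8% + 1.66 × (8.2% − 2.8%)] = 1.136
Cedar: α = 15.3% − [2.8% + 0.62 × (8.2% − 2.8%)] = 9.152
Highest: Cedar (9.152).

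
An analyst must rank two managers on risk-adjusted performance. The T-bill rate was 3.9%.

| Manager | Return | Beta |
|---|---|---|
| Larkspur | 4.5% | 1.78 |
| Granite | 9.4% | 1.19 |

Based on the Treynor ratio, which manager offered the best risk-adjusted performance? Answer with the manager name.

Granite

Larkspur: Treynor = (4.5% − 3.9%) / 1.78 = 0.337
Granite: Treynor = (9.4% − 3.9%) / 1.19 = 4.622
Highest: Granite (4.622).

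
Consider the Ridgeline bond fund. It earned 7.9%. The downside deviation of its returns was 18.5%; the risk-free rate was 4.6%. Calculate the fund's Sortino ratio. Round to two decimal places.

0.18

Sortino = (Rp − Rf) / σd = (7.9% − 4.6%) / 18.5% = 3.30% / 18.5% = 0.1784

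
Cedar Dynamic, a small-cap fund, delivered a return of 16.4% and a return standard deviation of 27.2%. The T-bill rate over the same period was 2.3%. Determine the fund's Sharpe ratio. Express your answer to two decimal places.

Sharpe = (Rp − Rf) / σp = (16.4% − 2.3%) / 27.2% = 14.10% / 27.2% = 0.5184

0.52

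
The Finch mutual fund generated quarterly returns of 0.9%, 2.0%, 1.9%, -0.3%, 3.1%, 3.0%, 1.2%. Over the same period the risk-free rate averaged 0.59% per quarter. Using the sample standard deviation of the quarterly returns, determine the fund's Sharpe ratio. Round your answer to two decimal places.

0.91

r̄ = (0.9 + 2 + 1.9 − 0.3 + 3.1 + 3 + 1.2) / 7 = 11.80 / 7 = 1.6857%
Sample std dev = √[8.6686 / 6] = 1.2020%
Sharpe = (r̄ − rf) / σ = (1.6857 − 0.59) / 1.2020 = 1.0957 / 1.2020 = 0.9116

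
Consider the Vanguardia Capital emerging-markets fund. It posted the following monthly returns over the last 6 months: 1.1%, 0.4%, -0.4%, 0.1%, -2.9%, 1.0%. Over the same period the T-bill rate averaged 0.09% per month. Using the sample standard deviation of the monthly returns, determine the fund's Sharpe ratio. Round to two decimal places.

Mean return r̄ = -0.70 / 6 = -0.1167%
Σ(r − r̄)² = 10.8683; sample σ = √(10.8683/5) = 1.4743%
Sharpe = (r̄ − rf) / σ = (-0.1167 − 0.09) / 1.4743 = -0.2067 / 1.4743 = -0.1402

-0.14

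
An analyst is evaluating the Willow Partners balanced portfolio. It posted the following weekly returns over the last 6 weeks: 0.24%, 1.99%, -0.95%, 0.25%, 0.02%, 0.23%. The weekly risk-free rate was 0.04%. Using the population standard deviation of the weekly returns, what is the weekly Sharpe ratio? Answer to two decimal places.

r̄ = (0.24 + 1.99 − 0.95 + 0.25 + 0.02 + 0.23) / 6 = 1.780 / 6 = 0.2967%
Population σ = √[Σ(r − r̄)² / 6] = √[4.5079 / 6] = √0.7513 = 0.8668%
Sharpe = (r̄ − rf) / σ = (0.2967 − 0.04) / 0.8668 = 0.2567 / 0.8668 = 0.2961

0.30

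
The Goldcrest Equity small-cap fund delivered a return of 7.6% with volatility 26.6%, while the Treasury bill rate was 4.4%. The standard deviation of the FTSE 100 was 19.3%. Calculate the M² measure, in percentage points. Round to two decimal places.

6.72

Sharpe = (Rp − Rf) / σp = (7.6% − 4.4%) / 26.6% = 0.1203
M² = Rf + Sharpe × σm = 4.4% + 0.1203 × 19.3% = 6.7218%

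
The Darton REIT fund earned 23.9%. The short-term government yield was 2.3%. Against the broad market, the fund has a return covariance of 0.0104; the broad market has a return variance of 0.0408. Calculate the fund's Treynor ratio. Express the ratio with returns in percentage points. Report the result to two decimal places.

β = Cov / Var = 0.0104 / 0.0408 = 0.2549
Treynor = (Rp − Rf) / β = (23.9% − 2.3%) / 0.2549 = 21.60 / 0.2549 = 84.7391

84.74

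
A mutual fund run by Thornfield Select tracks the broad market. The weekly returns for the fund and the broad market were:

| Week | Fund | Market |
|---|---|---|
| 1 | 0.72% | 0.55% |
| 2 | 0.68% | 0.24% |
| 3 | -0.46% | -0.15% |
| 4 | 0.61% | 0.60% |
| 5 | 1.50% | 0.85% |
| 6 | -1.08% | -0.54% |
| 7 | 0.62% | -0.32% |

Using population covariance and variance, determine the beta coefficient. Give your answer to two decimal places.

1.34

r̄p = 0.3700%,  r̄m = 0.1757%
Cov = Σ(rp − r̄p)(rm − r̄m) / 7 = 0.3141
Var(rm) = Σ(rm − r̄m)² / 7 = 0.2347
β = Cov / Var = 0.3141 / 0.2347 = 1.3383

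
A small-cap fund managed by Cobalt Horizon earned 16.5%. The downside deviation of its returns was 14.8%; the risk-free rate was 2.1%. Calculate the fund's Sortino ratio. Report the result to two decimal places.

0.97

Sortino = (Rp − Rf) / σd = (16.5% − 2.1%) / 14.8% = 14.40% / 14.8% = 0.9730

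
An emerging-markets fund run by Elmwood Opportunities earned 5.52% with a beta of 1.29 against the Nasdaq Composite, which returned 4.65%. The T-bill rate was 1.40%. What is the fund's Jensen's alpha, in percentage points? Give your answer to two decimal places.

CAPM expected return = Rf + β(Rm − Rf) = 1.40% + 1.29 × (4.65% − 1.40%) = 1.4 + 1.29 × 3.25 = 5.5925%
Jensen's α = Rp − E[R] = 5.52% − 5.5925% = -0.0725

-0.07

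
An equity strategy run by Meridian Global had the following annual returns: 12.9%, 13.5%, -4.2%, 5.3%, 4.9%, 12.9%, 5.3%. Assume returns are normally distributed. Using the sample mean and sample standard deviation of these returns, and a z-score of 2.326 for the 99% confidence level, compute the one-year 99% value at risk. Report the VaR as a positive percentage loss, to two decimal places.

r̄ = (12.9 + 13.5 − 4.2 + 5.3 + 4.9 + 12.9 + 5.3) / 7 = 7.2286%
Σ(r − r̄)² = (12.9 − 7.2286)² + (13.5 − 7.2286)² + … = 247.1343
sample σ = √(247.1343 / 6) = √41.1891 = 6.4179%
VaR = −(r̄ − z·σ) = −(7.2286 − 2.326 × 6.4179) = −(-7.6994) = 7.6994%

7.70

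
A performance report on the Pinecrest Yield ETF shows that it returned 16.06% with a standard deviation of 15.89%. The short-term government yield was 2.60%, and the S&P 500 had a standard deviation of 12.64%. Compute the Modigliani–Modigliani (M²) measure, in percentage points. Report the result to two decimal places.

Sharpe = (Rp − Rf) / σp = (16.06% − 2.60%) / 15.89% = 0.8471
M² = Rf + Sharpe × σm = 2.60% + 0.8471 × 12.64% = 13.3073%

13.31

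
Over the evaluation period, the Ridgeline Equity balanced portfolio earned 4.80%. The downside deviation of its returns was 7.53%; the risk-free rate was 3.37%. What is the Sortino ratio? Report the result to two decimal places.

0.19

Sortino = (Rp − Rf) / σd = (4.80% − 3.37%) / 7.53% = 1.43% / 7.53% = 0.1899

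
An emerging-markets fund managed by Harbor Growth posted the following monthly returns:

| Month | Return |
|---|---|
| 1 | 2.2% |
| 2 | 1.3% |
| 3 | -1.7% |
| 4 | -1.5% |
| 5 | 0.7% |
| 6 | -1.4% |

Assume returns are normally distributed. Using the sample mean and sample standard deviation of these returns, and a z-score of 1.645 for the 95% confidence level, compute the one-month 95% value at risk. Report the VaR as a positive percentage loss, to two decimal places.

r̄ = (2.2 + 1.3 − 1.7 − 1.5 + 0.7 − 1.4) / 6 = -0.40 / 6 = -0.0667%
Σ(r − r̄)² = 14.0933; sample σ = √(14.0933/5) = 1.6789%
VaR = −(r̄ − z·σ) = −(-0.0667 − 1.645 × 1.6789) = −(-2.8285) = 2.8285%

2.83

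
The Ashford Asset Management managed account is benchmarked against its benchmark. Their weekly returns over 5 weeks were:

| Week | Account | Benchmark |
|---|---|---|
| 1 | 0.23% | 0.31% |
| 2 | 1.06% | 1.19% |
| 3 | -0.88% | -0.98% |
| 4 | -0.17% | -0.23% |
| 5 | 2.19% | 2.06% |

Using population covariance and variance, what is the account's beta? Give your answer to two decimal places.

0.99

r̄p = 0.4860%,  r̄m = 0.4700%
Cov = Σ(rp − r̄p)(rm − r̄m) / 5 = 1.1207
Var(rm) = Σ(rm − r̄m)² / 5 = 1.1329
β = Cov / Var = 1.1207 / 1.1329 = 0.9892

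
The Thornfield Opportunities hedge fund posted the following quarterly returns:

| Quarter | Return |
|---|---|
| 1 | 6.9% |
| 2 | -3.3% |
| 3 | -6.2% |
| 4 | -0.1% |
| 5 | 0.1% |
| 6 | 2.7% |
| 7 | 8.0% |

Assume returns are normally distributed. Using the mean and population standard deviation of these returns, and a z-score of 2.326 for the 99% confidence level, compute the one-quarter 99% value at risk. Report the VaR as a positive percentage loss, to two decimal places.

9.92

Mean return r̄ = 8.10 / 7 = 1.1571%
Σ(r − r̄)² = (6.9 − 1.1571)² + (-3.3 − 1.1571)² + (-6.2 − 1.1571)² + … = 158.8771
σ = √[158.8771 / 7] = 4.7641%
VaR = −(r̄ − z·σ) = −(1.1571 − 2.326 × 4.7641) = −(-9.9242) = 9.9242%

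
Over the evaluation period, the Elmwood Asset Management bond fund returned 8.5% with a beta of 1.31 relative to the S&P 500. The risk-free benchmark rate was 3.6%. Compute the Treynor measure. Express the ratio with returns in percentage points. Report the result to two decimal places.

3.74

Treynor = (Rp − Rf) / β = (8.5% − 3.6%) / 1.31 = 4.90 / 1.31 = 3.7405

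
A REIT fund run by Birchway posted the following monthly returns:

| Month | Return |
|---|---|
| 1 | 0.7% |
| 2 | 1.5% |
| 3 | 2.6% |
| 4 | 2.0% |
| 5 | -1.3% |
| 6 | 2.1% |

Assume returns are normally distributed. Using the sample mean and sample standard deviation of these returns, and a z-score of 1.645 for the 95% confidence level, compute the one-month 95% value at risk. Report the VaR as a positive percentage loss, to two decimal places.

1.06

μ = (0.7 + 1.5 + 2.6 + 2 − 1.3 + 2.1) / 6 = 1.2667%
Sample std dev = √[9.9733 / 5] = 1.4123%
VaR = −(μ − z·σ) = −(1.2667 − 1.645 × 1.4123) = −(-1.0565) = 1.0565%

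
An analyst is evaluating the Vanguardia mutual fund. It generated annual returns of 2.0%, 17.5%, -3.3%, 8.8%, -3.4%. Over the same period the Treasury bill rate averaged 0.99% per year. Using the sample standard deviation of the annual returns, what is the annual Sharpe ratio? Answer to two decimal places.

0.37

r̄ = (2 + 17.5 − 3.3 + 8.8 − 3.4) / 5 = 4.3200%
Σ(r − r̄)² = (2 − 4.3200)² + (17.5 − 4.3200)² + (-3.3 − 4.3200)² + … = 316.8280
σ = √[316.8280 / 4] = 8.8998%
Sharpe = (r̄ − rf) / σ = (4.3200 − 0.99) / 8.8998 = 3.3300 / 8.8998 = 0.3742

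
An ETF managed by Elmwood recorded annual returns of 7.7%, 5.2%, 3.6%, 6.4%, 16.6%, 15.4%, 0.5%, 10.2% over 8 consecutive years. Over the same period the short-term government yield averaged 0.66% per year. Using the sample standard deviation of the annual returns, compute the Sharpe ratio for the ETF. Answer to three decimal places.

Mean return μ = 65.60 / 8 = 8.2000%
Σ(r − μ)² = (7.7 − 8.2000)² + (5.2 − 8.2000)² + (3.6 − 8.2000)² + … = 219.3400
sample σ = √(219.3400 / 7) = √31.3343 = 5.5977%
Sharpe = (μ − rf) / σ = (8.2000 − 0.66) / 5.5977 = 7.5400 / 5.5977 = 1.3470

1.347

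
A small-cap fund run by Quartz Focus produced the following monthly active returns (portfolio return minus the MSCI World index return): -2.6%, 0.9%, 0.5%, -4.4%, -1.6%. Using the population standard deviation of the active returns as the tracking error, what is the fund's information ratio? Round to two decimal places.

Mean return μ = -7.20 / 5 = -1.4400%
Population std dev = √[19.3720 / 5] = 1.9683%
IR = μ / tracking error = -1.4400 / 1.9683 = -0.7316

-0.73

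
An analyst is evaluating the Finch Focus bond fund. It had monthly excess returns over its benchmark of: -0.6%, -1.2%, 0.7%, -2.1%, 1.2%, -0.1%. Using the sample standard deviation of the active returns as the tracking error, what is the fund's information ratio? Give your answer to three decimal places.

r̄ = (-0.6 − 1.2 + 0.7 − 2.1 + 1.2 − 0.1) / 6 = -2.10 / 6 = -0.3500%
Σ(r − r̄)² = 7.4150; sample σ = √(7.4150/5) = 1.2178%
IR = r̄ / tracking error = -0.3500 / 1.2178 = -0.2874

-0.287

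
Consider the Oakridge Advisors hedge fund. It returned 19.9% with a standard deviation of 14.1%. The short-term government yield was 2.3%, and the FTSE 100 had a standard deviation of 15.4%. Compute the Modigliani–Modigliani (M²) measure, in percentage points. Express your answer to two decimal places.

21.52

Sharpe = (Rp − Rf) / σp = (19.9% − 2.3%) / 14.1% = 1.2482
M² = Rf + Sharpe × σm = 2.3% + 1.2482 × 15.4% = 21.5223%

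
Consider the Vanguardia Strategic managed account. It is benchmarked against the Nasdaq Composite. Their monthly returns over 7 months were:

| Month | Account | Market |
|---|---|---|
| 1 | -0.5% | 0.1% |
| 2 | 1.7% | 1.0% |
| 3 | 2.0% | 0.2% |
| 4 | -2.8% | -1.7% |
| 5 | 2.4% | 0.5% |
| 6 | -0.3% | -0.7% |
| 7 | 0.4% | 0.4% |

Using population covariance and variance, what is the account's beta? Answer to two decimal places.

1.75

r̄p = 0.4143%,  r̄m = -0.0286%
Cov = Σ(rp − r̄p)(rm − r̄m) / 7 = 1.2090
Var(rm) = Σ(rm − r̄m)² / 7 = 0.6906
β = Cov / Var = 1.2090 / 0.6906 = 1.7507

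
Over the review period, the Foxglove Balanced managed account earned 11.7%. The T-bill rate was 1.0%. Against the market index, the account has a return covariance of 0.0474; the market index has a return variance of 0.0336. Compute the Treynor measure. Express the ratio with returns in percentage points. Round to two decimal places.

β = Cov / Var = 0.0474 / 0.0336 = 1.4107
Treynor = (Rp − Rf) / β = (11.7% − 1.0%) / 1.4107 = 10.70 / 1.4107 = 7.5849

7.58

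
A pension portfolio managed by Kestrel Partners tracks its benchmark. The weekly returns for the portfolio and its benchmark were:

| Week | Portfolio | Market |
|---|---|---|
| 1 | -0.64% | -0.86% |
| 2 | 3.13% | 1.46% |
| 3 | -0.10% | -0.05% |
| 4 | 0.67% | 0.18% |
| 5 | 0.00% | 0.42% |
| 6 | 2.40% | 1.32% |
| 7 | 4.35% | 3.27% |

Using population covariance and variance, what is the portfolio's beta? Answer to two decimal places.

1.35

r̄p = 1.4014%,  r̄m = 0.8200%
Cov = Σ(rp − r̄p)(rm − r̄m) / 7 = 2.0849
Var(rm) = Σ(rm − r̄m)² / 7 = 1.5444
β = Cov / Var = 2.0849 / 1.5444 = 1.3500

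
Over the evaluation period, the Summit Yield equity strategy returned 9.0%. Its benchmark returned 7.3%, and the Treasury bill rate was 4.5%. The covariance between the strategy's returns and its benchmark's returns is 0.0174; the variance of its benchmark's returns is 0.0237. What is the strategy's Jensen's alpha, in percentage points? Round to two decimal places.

2.44

β = Cov / Var = 0.0174 / 0.0237 = 0.7342
E[R] = Rf + β(Rm − Rf) = 4.5% + 0.7342 × (7.3% − 4.5%) = 6.5558%
α = Rp − E[R] = 9.0% − 6.5558% = 2.4442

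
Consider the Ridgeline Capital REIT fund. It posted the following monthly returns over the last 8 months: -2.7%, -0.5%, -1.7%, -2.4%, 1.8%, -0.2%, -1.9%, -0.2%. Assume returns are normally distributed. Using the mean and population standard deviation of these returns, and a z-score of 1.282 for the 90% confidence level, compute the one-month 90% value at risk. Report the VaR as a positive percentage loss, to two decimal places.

r̄ = (-2.7 − 0.5 − 1.7 − 2.4 + 1.8 − 0.2 − 1.9 − 0.2) / 8 = -7.80 / 8 = -0.9750%
Population σ = √[Σ(r − r̄)² / 8] = √[15.5150 / 8] = √1.9394 = 1.3926%
VaR = −(r̄ − z·σ) = −(-0.9750 − 1.282 × 1.3926) = −(-2.7603) = 2.7603%

2.76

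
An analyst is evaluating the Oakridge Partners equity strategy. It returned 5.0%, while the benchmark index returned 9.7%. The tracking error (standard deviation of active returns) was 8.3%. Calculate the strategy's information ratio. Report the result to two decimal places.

-0.57

IR = (Rp − Rb) / TE = (5.0% − 9.7%) / 8.3% = -4.70% / 8.3% = -0.5663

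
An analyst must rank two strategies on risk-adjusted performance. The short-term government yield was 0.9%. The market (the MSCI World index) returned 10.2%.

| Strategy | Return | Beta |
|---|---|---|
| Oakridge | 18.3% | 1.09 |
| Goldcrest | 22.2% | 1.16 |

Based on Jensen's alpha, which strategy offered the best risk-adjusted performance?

Goldcrest

Oakridge: α = 18.3% − [0.9% + 1.09 × (10.2% − 0.9%)] = 7.263
Goldcrest: α = 22.2% − [0.9% + 1.16 × (10.2% − 0.9%)] = 10.512
Highest: Goldcrest (10.512).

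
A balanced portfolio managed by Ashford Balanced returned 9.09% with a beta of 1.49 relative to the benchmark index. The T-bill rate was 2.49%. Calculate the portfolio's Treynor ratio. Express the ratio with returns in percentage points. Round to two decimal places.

4.43

Treynor = (Rp − Rf) / β = (9.09% − 2.49%) / 1.49 = 6.60 / 1.49 = 4.4295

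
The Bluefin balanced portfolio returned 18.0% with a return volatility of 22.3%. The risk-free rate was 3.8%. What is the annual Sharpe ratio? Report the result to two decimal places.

Sharpe = (Rp − Rf) / σp = (18.0% − 3.8%) / 22.3% = 14.20% / 22.3% = 0.6368

0.64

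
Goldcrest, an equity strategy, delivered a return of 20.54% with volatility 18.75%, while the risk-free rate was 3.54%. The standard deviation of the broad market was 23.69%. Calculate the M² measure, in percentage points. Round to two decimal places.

25.02

Sharpe = (Rp − Rf) / σp = (20.54% − 3.54%) / 18.75% = 0.9067
M² = Rf + Sharpe × σm = 3.54% + 0.9067 × 23.69% = 25.0197%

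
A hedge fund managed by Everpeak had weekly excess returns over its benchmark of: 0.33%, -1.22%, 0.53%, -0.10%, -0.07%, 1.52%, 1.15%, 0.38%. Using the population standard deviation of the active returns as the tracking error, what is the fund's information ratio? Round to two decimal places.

r̄ = (0.33 − 1.22 + 0.53 − 0.1 − 0.07 + 1.52 + 1.15 + 0.38) / 8 = 2.520 / 8 = 0.3150%
Σ(r − r̄)² = 4.8766; population σ = √(4.8766/8) = 0.7808%
IR = r̄ / tracking error = 0.3150 / 0.7808 = 0.4034

0.40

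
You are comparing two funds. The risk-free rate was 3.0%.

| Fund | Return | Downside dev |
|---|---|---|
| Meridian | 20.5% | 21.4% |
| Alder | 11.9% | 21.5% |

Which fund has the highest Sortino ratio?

Meridian: Sortino ratio = (20.5% − 3.0%) / 21.4% = 0.818
Alder: Sortino ratio = (11.9% − 3.0%) / 21.5% = 0.414
Highest: Meridian (0.818).

Meridian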